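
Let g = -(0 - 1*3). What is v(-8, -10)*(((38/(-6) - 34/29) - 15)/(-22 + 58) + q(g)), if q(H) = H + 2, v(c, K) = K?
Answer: -34255/783 ≈ -43.748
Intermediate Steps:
g = 3 (g = -(0 - 3) = -1*(-3) = 3)
q(H) = 2 + H
v(-8, -10)*(((38/(-6) - 34/29) - 15)/(-22 + 58) + q(g)) = -10*(((38/(-6) - 34/29) - 15)/(-22 + 58) + (2 + 3)) = -10*(((38*(-⅙) - 34*1/29) - 15)/36 + 5) = -10*(((-19/3 - 34/29) - 15)*(1/36) + 5) = -10*((-653/87 - 15)*(1/36) + 5) = -10*(-1958/87*1/36 + 5) = -10*(-979/1566 + 5) = -10*6851/1566 = -34255/783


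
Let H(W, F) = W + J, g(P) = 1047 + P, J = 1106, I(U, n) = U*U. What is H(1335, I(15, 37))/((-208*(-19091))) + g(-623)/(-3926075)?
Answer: 7899875603/15590161147600 ≈ 0.00050672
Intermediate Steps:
I(U, n) = U**2
H(W, F) = 1106 + W (H(W, F) = W + 1106 = 1106 + W)
H(1335, I(15, 37))/((-208*(-19091))) + g(-623)/(-3926075) = (1106 + 1335)/((-208*(-19091))) + (1047 - 623)/(-3926075) = 2441/3970928 + 424*(-1/3926075) = 2441*(1/3970928) - 424/3926075 = 2441/3970928 - 424/3926075 = 7899875603/15590161147600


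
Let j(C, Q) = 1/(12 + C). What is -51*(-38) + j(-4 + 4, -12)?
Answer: 23257/12 ≈ 1938.1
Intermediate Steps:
-51*(-38) + j(-4 + 4, -12) = -51*(-38) + 1/(12 + (-4 + 4)) = 1938 + 1/(12 + 0) = 1938 + 1/12 = 23257/12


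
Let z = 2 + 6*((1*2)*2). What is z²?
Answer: 676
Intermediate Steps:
z = 26 (z = 2 + 6*(2*2) = 2 + 6*4 = 2 + 24 = 26)
z² = 26² = 676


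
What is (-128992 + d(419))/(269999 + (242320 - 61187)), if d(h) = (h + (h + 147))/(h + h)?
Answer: -108094311/378048616 ≈ -0.28593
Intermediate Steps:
d(h) = (147 + 2*h)/(2*h) (d(h) = (h + (147 + h))/((2*h)) = (147 + 2*h)*(1/(2*h)) = (147 + 2*h)/(2*h))
(-128992 + d(419))/(269999 + (242320 - 61187)) = (-128992 + (147/2 + 419)/419)/(269999 + (242320 - 61187)) = (-128992 + (1/419)*(985/2))/(269999 + 181133) = (-128992 + 985/838)/451132 = -108094311/838*1/451132 = -108094311/378048616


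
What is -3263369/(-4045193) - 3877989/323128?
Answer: -14632728058645/1307115123704 ≈ -11.195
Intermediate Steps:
-3263369/(-4045193) - 3877989/323128 = -3263369*(-1/4045193) - 3877989*1/323128 = 3263369/4045193 - 3877989/323128 = -14632728058645/1307115123704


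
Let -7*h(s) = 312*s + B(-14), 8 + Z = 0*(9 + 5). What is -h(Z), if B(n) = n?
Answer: -2510/7 ≈ -358.57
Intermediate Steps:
Z = -8 (Z = -8 + 0*(9 + 5) = -8 + 0*14 = -8 + 0 = -8)
h(s) = 2 - 312*s/7 (h(s) = -(312*s - 14)/7 = -(-14 + 312*s)/7 = 2 - 312*s/7)
-h(Z) = -(2 - 312/7*(-8)) = -(2 + 2496/7) = -1*2510/7 = -2510/7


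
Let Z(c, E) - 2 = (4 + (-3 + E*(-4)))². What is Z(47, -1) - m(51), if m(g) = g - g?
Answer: 27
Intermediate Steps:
m(g) = 0
Z(c, E) = 2 + (1 - 4*E)² (Z(c, E) = 2 + (4 + (-3 + E*(-4)))² = 2 + (4 + (-3 - 4*E))² = 2 + (1 - 4*E)²)
Z(47, -1) - m(51) = (2 + (-1 + 4*(-1))²) - 1*0 = (2 + (-1 - 4)²) + 0 = (2 + (-5)²) + 0 = (2 + 25) + 0 = 27 + 0 = 27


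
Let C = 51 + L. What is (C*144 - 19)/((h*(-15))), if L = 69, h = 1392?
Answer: -17261/20880 ≈ -0.82668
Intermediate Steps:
C = 120 (C = 51 + 69 = 120)
(C*144 - 19)/((h*(-15))) = (120*144 - 19)/((1392*(-15))) = (17280 - 19)/(-20880) = 17261*(-1/20880) = -17261/20880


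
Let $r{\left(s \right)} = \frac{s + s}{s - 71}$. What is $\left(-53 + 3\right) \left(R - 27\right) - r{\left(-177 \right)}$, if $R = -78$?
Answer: $\frac{650823}{124} \approx 5248.6$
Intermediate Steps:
$r{\left(s \right)} = \frac{2 s}{-71 + s}$
$\left(-53 + 3\right) \left(R - 27\right) - r{\left(-177 \right)} = \left(-53 + 3\right) \left(-78 - 27\right) - 2 \left(-177\right) \frac{1}{-71 - 177} = \left(-50\right) \left(-105\right) - 2 \left(-177\right) \frac{1}{-248} = 5250 - 2 \left(-177\right) \left(- \frac{1}{248}\right) = 5250 - \frac{177}{124} = \frac{650823}{124}$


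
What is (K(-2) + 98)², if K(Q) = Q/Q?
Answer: 9801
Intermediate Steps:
K(Q) = 1
(K(-2) + 98)² = (1 + 98)² = 99² = 9801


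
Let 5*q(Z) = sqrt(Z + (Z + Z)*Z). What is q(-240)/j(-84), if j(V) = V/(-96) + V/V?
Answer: 32*sqrt(7185)/75 ≈ 36.166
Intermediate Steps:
j(V) = 1 - V/96 (j(V) = V*(-1/96) + 1 = -V/96 + 1 = 1 - V/96)
q(Z) = sqrt(Z + 2*Z**2)/5 (q(Z) = sqrt(Z + (Z + Z)*Z)/5 = sqrt(Z + (2*Z)*Z)/5 = sqrt(Z + 2*Z**2)/5)
q(-240)/j(-84) = (sqrt(-240*(1 + 2*(-240)))/5)/(1 - 1/96*(-84)) = (sqrt(-240*(1 - 480))/5)/(1 + 7/8) = (sqrt(-240*(-479))/5)/(15/8) = (sqrt(114960)/5)*(8/15) = ((4*sqrt(7185))/5)*(8/15) = (4*sqrt(7185)/5)*(8/15) = 32*sqrt(7185)/75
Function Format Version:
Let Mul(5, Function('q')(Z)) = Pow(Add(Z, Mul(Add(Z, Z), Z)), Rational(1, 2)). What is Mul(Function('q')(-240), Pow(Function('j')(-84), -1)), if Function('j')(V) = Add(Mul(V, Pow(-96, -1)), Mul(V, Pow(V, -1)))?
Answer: Mul(Rational(32, 75), Pow(7185, Rational(1, 2))) ≈ 36.166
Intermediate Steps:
Function('j')(V) = Add(1, Mul(Rational(-1, 96), V)) (Function('j')(V) = Add(Mul(V, Rational(-1, 96)), 1) = Add(Mul(Rational(-1, 96), V), 1) = Add(1, Mul(Rational(-1, 96), V)))
Function('q')(Z) = Mul(Rational(1, 5), Pow(Add(Z, Mul(2, Pow(Z, 2))), Rational(1, 2))) (Function('q')(Z) = Mul(Rational(1, 5), Pow(Add(Z, Mul(Add(Z, Z), Z)), Rational(1, 2))) = Mul(Rational(1, 5), Pow(Add(Z, Mul(Mul(2, Z), Z)), Rational(1, 2))) = Mul(Rational(1, 5), Pow(Add(Z, Mul(2, Pow(Z, 2))), Rational(1, 2))))
Mul(Function('q')(-240), Pow(Function('j')(-84), -1)) = Mul(Mul(Rational(1, 5), Pow(Mul(-240, Add(1, Mul(2, -240))), Rational(1, 2))), Pow(Add(1, Mul(Rational(-1, 96), -84)), -1)) = Mul(Mul(Rational(1, 5), Pow(Mul(-240, Add(1, -480)), Rational(1, 2))), Pow(Add(1, Rational(7, 8)), -1)) = Mul(Mul(Rational(1, 5), Pow(Mul(-240, -479), Rational(1, 2))), Pow(Rational(15, 8), -1)) = Mul(Mul(Rational(1, 5), Pow(114960, Rational(1, 2))), Rational(8, 15)) = Mul(Mul(Rational(1, 5), Mul(4, Pow(7185, Rational(1, 2)))), Rational(8, 15)) = Mul(Mul(Rational(4, 5), Pow(7185, Rational(1, 2))), Rational(8, 15)) = Mul(Rational(32, 75), Pow(7185, Rational(1, 2)))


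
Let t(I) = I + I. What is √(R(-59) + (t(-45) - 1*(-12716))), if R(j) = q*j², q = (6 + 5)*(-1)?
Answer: I*√25665 ≈ 160.2*I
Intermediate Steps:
t(I) = 2*I
q = -11 (q = 11*(-1) = -11)
R(j) = -11*j²
√(R(-59) + (t(-45) - 1*(-12716))) = √(-11*(-59)² + (2*(-45) - 1*(-12716))) = √(-11*3481 + (-90 + 12716)) = √(-38291 + 12626) = √(-25665) = I*√25665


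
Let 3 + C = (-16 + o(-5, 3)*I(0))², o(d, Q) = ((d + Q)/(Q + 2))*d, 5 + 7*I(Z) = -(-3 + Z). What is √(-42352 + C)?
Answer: I*√2061939/7 ≈ 205.14*I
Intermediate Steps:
I(Z) = -2/7 - Z/7 (I(Z) = -5/7 + (-(-3 + Z))/7 = -5/7 + (3 - Z)/7 = -5/7 + (3/7 - Z/7) = -2/7 - Z/7)
o(d, Q) = d*(Q + d)/(2 + Q) (o(d, Q) = ((Q + d)/(2 + Q))*d = d*(Q + d)/(2 + Q))
C = 13309/49 (C = -3 + (-16 + (-5*(3 - 5)/(2 + 3))*(-2/7 - ⅐*0))² = -3 + (-16 + (-5*(-2)/5)*(-2/7 + 0))² = -3 + (-16 - 5*⅕*(-2)*(-2/7))² = -3 + (-16 + 2*(-2/7))² = -3 + (-16 - 4/7)² = -3 + (-116/7)² = -3 + 13456/49 = 13309/49 ≈ 271.61)
√(-42352 + C) = √(-42352 + 13309/49) = √(-2061939/49) = I*√2061939/7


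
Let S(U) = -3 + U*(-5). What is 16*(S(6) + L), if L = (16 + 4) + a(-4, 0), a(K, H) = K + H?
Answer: -272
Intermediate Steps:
a(K, H) = H + K
S(U) = -3 - 5*U
L = 16 (L = (16 + 4) + (0 - 4) = 20 - 4 = 16)
16*(S(6) + L) = 16*((-3 - 5*6) + 16) = 16*((-3 - 30) + 16) = 16*(-33 + 16) = 16*(-17) = -272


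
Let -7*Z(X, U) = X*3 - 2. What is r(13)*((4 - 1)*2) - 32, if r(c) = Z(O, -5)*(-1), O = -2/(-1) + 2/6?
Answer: -194/7 ≈ -27.714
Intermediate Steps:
O = 7/3 (O = -2*(-1) + 2*(⅙) = 2 + ⅓ = 7/3 ≈ 2.3333)
Z(X, U) = 2/7 - 3*X/7 (Z(X, U) = -(X*3 - 2)/7 = -(3*X - 2)/7 = -(-2 + 3*X)/7 = 2/7 - 3*X/7)
r(c) = 5/7 (r(c) = (2/7 - 3/7*7/3)*(-1) = (2/7 - 1)*(-1) = -5/7*(-1) = 5/7)
r(13)*((4 - 1)*2) - 32 = 5*((4 - 1)*2)/7 - 32 = 5*(3*2)/7 - 32 = (5/7)*6 - 32 = 30/7 - 32 = -194/7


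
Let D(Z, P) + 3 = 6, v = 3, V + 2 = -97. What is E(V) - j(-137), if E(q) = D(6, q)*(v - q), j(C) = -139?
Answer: 445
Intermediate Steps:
V = -99 (V = -2 - 97 = -99)
D(Z, P) = 3 (D(Z, P) = -3 + 6 = 3)
E(q) = 9 - 3*q (E(q) = 3*(3 - q) = 9 - 3*q)
E(V) - j(-137) = (9 - 3*(-99)) - 1*(-139) = (9 + 297) + 139 = 306 + 139 = 445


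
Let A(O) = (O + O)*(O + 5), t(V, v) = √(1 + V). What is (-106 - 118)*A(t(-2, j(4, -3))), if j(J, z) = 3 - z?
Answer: 448 - 2240*I ≈ 448.0 - 2240.0*I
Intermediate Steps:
A(O) = 2*O*(5 + O) (A(O) = (2*O)*(5 + O) = 2*O*(5 + O))
(-106 - 118)*A(t(-2, j(4, -3))) = (-106 - 118)*(2*√(1 - 2)*(5 + √(1 - 2))) = -448*√(-1)*(5 + √(-1)) = -448*I*(5 + I)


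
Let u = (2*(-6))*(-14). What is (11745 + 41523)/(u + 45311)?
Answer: 53268/45479 ≈ 1.1713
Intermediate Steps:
u = 168 (u = -12*(-14) = 168)
(11745 + 41523)/(u + 45311) = (11745 + 41523)/(168 + 45311) = 53268/45479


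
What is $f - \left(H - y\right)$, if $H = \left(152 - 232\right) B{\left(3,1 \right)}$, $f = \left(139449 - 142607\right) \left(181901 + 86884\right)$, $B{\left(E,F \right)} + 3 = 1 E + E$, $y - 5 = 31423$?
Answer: $-848791362$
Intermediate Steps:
$y = 31428$ ($y = 5 + 31423 = 31428$)
$B{\left(E,F \right)} = -3 + 2 E$ ($B{\left(E,F \right)} = -3 + \left(1 E + E\right) = -3 + \left(E + E\right) = -3 + 2 E$)
$f = -848823030$ ($f = \left(-3158\right) 268785 = -848823030$)
$H = -240$ ($H = \left(152 - 232\right) \left(-3 + 2 \cdot 3\right) = - 80 \left(-3 + 6\right) = \left(-80\right) 3 = -240$)
$f - \left(H - y\right) = -848823030 + \left(31428 - -240\right) = -848823030 + \left(31428 + 240\right) = -848823030 + 31668 = -848791362$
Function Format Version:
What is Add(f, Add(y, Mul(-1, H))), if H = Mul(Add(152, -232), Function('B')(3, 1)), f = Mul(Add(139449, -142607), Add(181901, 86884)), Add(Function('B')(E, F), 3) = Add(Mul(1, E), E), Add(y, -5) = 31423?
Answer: -848791362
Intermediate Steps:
y = 31428 (y = Add(5, 31423) = 31428)
Function('B')(E, F) = Add(-3, Mul(2, E)) (Function('B')(E, F) = Add(-3, Add(Mul(1, E), E)) = Add(-3, Add(E, E)) = Add(-3, Mul(2, E)))
f = -848823030 (f = Mul(-3158, 268785) = -848823030)
H = -240 (H = Mul(Add(152, -232), Add(-3, Mul(2, 3))) = Mul(-80, Add(-3, 6)) = Mul(-80, 3) = -240)
Add(f, Add(y, Mul(-1, H))) = Add(-848823030, Add(31428, Mul(-1, -240))) = Add(-848823030, Add(31428, 240)) = Add(-848823030, 31668) = -848791362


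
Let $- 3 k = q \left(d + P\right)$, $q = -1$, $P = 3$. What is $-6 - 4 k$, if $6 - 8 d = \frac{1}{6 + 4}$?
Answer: $- \frac{659}{60} \approx -10.983$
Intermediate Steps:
$d = \frac{59}{80}$ ($d = \frac{3}{4} - \frac{1}{8 \left(6 + 4\right)} = \frac{3}{4} - \frac{1}{8 \cdot 10} = \frac{3}{4} - \frac{1}{80} = \frac{59}{80} \approx 0.7375$)
$k = \frac{299}{240}$ ($k = - \frac{\left(-1\right) \left(\frac{59}{80} + 3\right)}{3} = - \frac{\left(-1\right) \frac{299}{80}}{3} = \left(- \frac{1}{3}\right) \left(- \frac{299}{80}\right) = \frac{299}{240} \approx 1.2458$)
$-6 - 4 k = -6 - \frac{299}{60} = - \frac{659}{60}$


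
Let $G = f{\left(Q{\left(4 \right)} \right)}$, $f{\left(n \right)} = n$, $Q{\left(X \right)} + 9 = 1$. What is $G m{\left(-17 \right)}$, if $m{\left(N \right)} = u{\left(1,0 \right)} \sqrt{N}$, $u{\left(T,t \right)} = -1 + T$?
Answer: $0$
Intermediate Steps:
$Q{\left(X \right)} = -8$ ($Q{\left(X \right)} = -9 + 1 = -8$)
$G = -8$
$m{\left(N \right)} = 0$ ($m{\left(N \right)} = \left(-1 + 1\right) \sqrt{N} = 0 \sqrt{N} = 0$)
$G m{\left(-17 \right)} = \left(-8\right) 0 = 0$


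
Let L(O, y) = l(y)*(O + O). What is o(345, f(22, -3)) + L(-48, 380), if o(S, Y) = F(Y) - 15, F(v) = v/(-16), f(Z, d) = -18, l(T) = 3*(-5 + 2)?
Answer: 6801/8 ≈ 850.13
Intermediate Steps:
l(T) = -9 (l(T) = 3*(-3) = -9)
L(O, y) = -18*O (L(O, y) = -9*(O + O) = -18*O)
F(v) = -v/16 (F(v) = v*(-1/16) = -v/16)
o(S, Y) = -15 - Y/16 (o(S, Y) = -Y/16 - 15 = -15 - Y/16)
o(345, f(22, -3)) + L(-48, 380) = (-15 - 1/16*(-18)) - 18*(-48) = (-15 + 9/8) + 864 = -111/8 + 864 = 6801/8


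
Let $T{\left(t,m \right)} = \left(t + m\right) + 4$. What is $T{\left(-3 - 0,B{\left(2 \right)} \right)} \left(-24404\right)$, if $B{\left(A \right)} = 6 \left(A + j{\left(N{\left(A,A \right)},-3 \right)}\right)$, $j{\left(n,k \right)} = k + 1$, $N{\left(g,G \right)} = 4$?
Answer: $-24404$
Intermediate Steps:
$j{\left(n,k \right)} = 1 + k$
$B{\left(A \right)} = -12 + 6 A$ ($B{\left(A \right)} = 6 \left(A + \left(1 - 3\right)\right) = 6 \left(A - 2\right) = 6 \left(-2 + A\right) = -12 + 6 A$)
$T{\left(t,m \right)} = 4 + m + t$ ($T{\left(t,m \right)} = \left(m + t\right) + 4 = 4 + m + t$)
$T{\left(-3 - 0,B{\left(2 \right)} \right)} \left(-24404\right) = \left(4 + \left(-12 + 6 \cdot 2\right) - 3\right) \left(-24404\right) = \left(4 + \left(-12 + 12\right) + \left(-3 + 0\right)\right) \left(-24404\right) = \left(4 + 0 - 3\right) \left(-24404\right) = 1 \left(-24404\right) = -24404$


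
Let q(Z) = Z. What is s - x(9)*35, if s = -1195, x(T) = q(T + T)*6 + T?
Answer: -5290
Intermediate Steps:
x(T) = 13*T (x(T) = (T + T)*6 + T = (2*T)*6 + T = 12*T + T = 13*T)
s - x(9)*35 = -1195 - 13*9*35 = -1195 - 117*35 = -1195 - 1*4095 = -1195 - 4095 = -5290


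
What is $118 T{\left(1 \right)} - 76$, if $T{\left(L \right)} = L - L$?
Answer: $-76$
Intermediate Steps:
$T{\left(L \right)} = 0$
$118 T{\left(1 \right)} - 76 = 118 \cdot 0 - 76 = 0 - 76 = -76$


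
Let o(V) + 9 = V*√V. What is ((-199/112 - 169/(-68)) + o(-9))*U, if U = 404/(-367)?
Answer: 1594487/174692 + 10908*I/367 ≈ 9.1274 + 29.722*I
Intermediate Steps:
o(V) = -9 + V^(3/2) (o(V) = -9 + V*√V = -9 + V^(3/2))
U = -404/367 (U = 404*(-1/367) = -404/367 ≈ -1.1008)
((-199/112 - 169/(-68)) + o(-9))*U = ((-199/112 - 169/(-68)) + (-9 + (-9)^(3/2)))*(-404/367) = ((-199*1/112 - 169*(-1/68)) + (-9 - 27*I))*(-404/367) = ((-199/112 + 169/68) + (-9 - 27*I))*(-404/367) = (1349/1904 + (-9 - 27*I))*(-404/367) = (-15787/1904 - 27*I)*(-404/367) = 1594487/174692 + 10908*I/367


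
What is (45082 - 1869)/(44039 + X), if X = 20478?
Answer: 43213/64517 ≈ 0.66979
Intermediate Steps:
(45082 - 1869)/(44039 + X) = (45082 - 1869)/(44039 + 20478) = 43213/64517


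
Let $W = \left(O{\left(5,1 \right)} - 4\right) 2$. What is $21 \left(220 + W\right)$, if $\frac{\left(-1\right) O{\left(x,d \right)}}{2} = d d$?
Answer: $4368$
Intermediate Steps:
$O{\left(x,d \right)} = - 2 d^{2}$ ($O{\left(x,d \right)} = - 2 d d = - 2 d^{2}$)
$W = -12$ ($W = \left(- 2 \cdot 1^{2} - 4\right) 2 = \left(\left(-2\right) 1 - 4\right) 2 = \left(-2 - 4\right) 2 = \left(-6\right) 2 = -12$)
$21 \left(220 + W\right) = 21 \left(220 - 12\right) = 21 \cdot 208 = 4368$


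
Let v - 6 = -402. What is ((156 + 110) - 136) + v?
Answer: -266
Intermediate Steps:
v = -396 (v = 6 - 402 = -396)
((156 + 110) - 136) + v = ((156 + 110) - 136) - 396 = (266 - 136) - 396 = 130 - 396 = -266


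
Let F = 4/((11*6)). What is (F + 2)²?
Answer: 4624/1089 ≈ 4.2461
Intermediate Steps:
F = 2/33 (F = 4/66 = 4*(1/66) = 2/33 ≈ 0.060606)
(F + 2)² = (2/33 + 2)² = (68/33)² = 4624/1089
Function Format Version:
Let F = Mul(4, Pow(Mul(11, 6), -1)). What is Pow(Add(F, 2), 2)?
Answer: Rational(4624, 1089) ≈ 4.2461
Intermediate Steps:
F = Rational(2, 33) (F = Mul(4, Pow(66, -1)) = Mul(4, Rational(1, 66)) = Rational(2, 33) ≈ 0.060606)
Pow(Add(F, 2), 2) = Pow(Add(Rational(2, 33), 2), 2) = Pow(Rational(68, 33), 2) = Rational(4624, 1089)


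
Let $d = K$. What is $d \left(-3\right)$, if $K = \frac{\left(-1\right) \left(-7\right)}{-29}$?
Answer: $\frac{21}{29} \approx 0.72414$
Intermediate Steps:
$K = - \frac{7}{29}$ ($K = 7 \left(- \frac{1}{29}\right) = - \frac{7}{29} \approx -0.24138$)
$d = - \frac{7}{29} \approx -0.24138$
$d \left(-3\right) = \left(- \frac{7}{29}\right) \left(-3\right) = \frac{21}{29}$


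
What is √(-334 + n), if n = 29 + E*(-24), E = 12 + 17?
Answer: I*√1001 ≈ 31.639*I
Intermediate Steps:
E = 29
n = -667 (n = 29 + 29*(-24) = 29 - 696 = -667)
√(-334 + n) = √(-334 - 667) = √(-1001) = I*√1001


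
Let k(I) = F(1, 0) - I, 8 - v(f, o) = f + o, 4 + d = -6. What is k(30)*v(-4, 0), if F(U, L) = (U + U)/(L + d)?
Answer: -1812/5 ≈ -362.40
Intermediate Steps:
d = -10 (d = -4 - 6 = -10)
F(U, L) = 2*U/(-10 + L) (F(U, L) = (U + U)/(L - 10) = (2*U)/(-10 + L) = 2*U/(-10 + L))
v(f, o) = 8 - f - o (v(f, o) = 8 - (f + o) = 8 + (-f - o) = 8 - f - o)
k(I) = -⅕ - I (k(I) = 2*1/(-10 + 0) - I = 2*1/(-10) - I = 2*1*(-⅒) - I = -⅕ - I)
k(30)*v(-4, 0) = (-⅕ - 1*30)*(8 - 1*(-4) - 1*0) = (-⅕ - 30)*(8 + 4 + 0) = -151/5*12 = -1812/5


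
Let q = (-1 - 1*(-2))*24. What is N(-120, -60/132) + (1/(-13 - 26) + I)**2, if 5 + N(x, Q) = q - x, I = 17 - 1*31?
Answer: 510628/1521 ≈ 335.72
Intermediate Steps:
I = -14 (I = 17 - 31 = -14)
q = 24 (q = (-1 + 2)*24 = 1*24 = 24)
N(x, Q) = 19 - x (N(x, Q) = -5 + (24 - x) = 19 - x)
N(-120, -60/132) + (1/(-13 - 26) + I)**2 = (19 - 1*(-120)) + (1/(-13 - 26) - 14)**2 = (19 + 120) + (1/(-39) - 14)**2 = 139 + (-1/39 - 14)**2 = 139 + (-547/39)**2 = 139 + 299209/1521 = 510628/1521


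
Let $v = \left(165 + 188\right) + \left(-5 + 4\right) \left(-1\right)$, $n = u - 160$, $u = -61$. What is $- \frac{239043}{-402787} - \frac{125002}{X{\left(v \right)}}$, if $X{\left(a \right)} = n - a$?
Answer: $\frac{7212375757}{33086075} \approx 217.99$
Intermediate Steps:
$n = -221$ ($n = -61 - 160 = -221$)
$v = 354$ ($v = 353 - -1 = 353 + 1 = 354$)
$X{\left(a \right)} = -221 - a$
$- \frac{239043}{-402787} - \frac{125002}{X{\left(v \right)}} = - \frac{239043}{-402787} - \frac{125002}{-221 - 354} = \left(-239043\right) \left(- \frac{1}{402787}\right) - \frac{125002}{-221 - 354} = \frac{34149}{57541} - \frac{125002}{-575} = \frac{34149}{57541} - - \frac{125002}{575} = \frac{34149}{57541} + \frac{125002}{575} = \frac{7212375757}{33086075}$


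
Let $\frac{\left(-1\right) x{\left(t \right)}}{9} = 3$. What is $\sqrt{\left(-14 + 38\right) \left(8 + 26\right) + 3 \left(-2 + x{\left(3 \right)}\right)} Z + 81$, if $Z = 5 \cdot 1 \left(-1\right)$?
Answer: $-54$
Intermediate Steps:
$x{\left(t \right)} = -27$ ($x{\left(t \right)} = \left(-9\right) 3 = -27$)
$Z = -5$ ($Z = 5 \left(-1\right) = -5$)
$\sqrt{\left(-14 + 38\right) \left(8 + 26\right) + 3 \left(-2 + x{\left(3 \right)}\right)} Z + 81 = \sqrt{\left(-14 + 38\right) \left(8 + 26\right) + 3 \left(-2 - 27\right)} \left(-5\right) + 81 = \sqrt{24 \cdot 34 + 3 \left(-29\right)} \left(-5\right) + 81 = \sqrt{816 - 87} \left(-5\right) + 81 = \sqrt{729} \left(-5\right) + 81 = 27 \left(-5\right) + 81 = -135 + 81 = -54$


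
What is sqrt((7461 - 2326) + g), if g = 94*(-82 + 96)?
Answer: sqrt(6451) ≈ 80.318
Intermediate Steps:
g = 1316 (g = 94*14 = 1316)
sqrt((7461 - 2326) + g) = sqrt((7461 - 2326) + 1316) = sqrt(5135 + 1316) = sqrt(6451)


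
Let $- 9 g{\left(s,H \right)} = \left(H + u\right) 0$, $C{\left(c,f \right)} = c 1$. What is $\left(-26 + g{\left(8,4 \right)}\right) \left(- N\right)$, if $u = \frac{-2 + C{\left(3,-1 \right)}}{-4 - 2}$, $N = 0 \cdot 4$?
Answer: $0$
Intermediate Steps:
$C{\left(c,f \right)} = c$
$N = 0$
$u = - \frac{1}{6}$ ($u = \frac{-2 + 3}{-4 - 2} = 1 \frac{1}{-6} = 1 \left(- \frac{1}{6}\right) = - \frac{1}{6} \approx -0.16667$)
$g{\left(s,H \right)} = 0$ ($g{\left(s,H \right)} = - \frac{\left(H - \frac{1}{6}\right) 0}{9} = - \frac{\left(- \frac{1}{6} + H\right) 0}{9} = \left(- \frac{1}{9}\right) 0 = 0$)
$\left(-26 + g{\left(8,4 \right)}\right) \left(- N\right) = \left(-26 + 0\right) \left(\left(-1\right) 0\right) = \left(-26\right) 0 = 0$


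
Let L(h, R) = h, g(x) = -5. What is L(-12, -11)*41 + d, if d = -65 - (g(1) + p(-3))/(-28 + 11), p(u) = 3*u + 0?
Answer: -9483/17 ≈ -557.82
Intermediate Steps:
p(u) = 3*u
d = -1119/17 (d = -65 - (-5 + 3*(-3))/(-28 + 11) = -65 - (-5 - 9)/(-17) = -65 - (-14)*(-1)/17 = -65 - 1*14/17 = -65 - 14/17 = -1119/17 ≈ -65.823)
L(-12, -11)*41 + d = -12*41 - 1119/17 = -492 - 1119/17 = -9483/17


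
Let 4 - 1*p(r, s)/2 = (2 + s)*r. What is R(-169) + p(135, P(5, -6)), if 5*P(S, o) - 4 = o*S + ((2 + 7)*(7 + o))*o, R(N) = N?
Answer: 3619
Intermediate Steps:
P(S, o) = ⅘ + S*o/5 + o*(63 + 9*o)/5 (P(S, o) = ⅘ + (o*S + ((2 + 7)*(7 + o))*o)/5 = ⅘ + (S*o + (9*(7 + o))*o)/5 = ⅘ + (S*o + (63 + 9*o)*o)/5 = ⅘ + (S*o + o*(63 + 9*o))/5 = ⅘ + (S*o/5 + o*(63 + 9*o)/5) = ⅘ + S*o/5 + o*(63 + 9*o)/5)
p(r, s) = 8 - 2*r*(2 + s) (p(r, s) = 8 - 2*(2 + s)*r = 8 - 2*r*(2 + s))
R(-169) + p(135, P(5, -6)) = -169 + (8 - 4*135 - 2*135*(⅘ + (9/5)*(-6)² + (63/5)*(-6) + (⅕)*5*(-6))) = -169 + (8 - 540 - 2*135*(⅘ + (9/5)*36 - 378/5 - 6)) = -169 + (8 - 540 - 2*135*(⅘ + 324/5 - 378/5 - 6)) = -169 + (8 - 540 - 2*135*(-16)) = -169 + (8 - 540 + 4320) = -169 + 3788 = 3619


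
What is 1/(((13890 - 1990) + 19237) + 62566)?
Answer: 1/93703 ≈ 1.0672e-5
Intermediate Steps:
1/(((13890 - 1990) + 19237) + 62566) = 1/((11900 + 19237) + 62566) = 1/(31137 + 62566) = 1/93703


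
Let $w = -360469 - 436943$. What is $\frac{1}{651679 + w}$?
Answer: $- \frac{1}{145733} \approx -6.8619 \cdot 10^{-6}$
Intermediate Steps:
$w = -797412$ ($w = -360469 - 436943 = -797412$)
$\frac{1}{651679 + w} = \frac{1}{651679 - 797412} = \frac{1}{-145733} = - \frac{1}{145733}$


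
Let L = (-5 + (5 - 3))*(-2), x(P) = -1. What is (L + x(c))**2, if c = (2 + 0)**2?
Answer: 25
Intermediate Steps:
c = 4 (c = 2**2 = 4)
L = 6 (L = (-5 + 2)*(-2) = -3*(-2) = 6)
(L + x(c))**2 = (6 - 1)**2 = 5**2 = 25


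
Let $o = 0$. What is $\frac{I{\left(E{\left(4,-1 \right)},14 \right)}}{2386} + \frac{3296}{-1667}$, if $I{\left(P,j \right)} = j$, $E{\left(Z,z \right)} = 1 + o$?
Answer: $- \frac{3920459}{1988731} \approx -1.9713$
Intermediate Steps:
$E{\left(Z,z \right)} = 1$ ($E{\left(Z,z \right)} = 1 + 0 = 1$)
$\frac{I{\left(E{\left(4,-1 \right)},14 \right)}}{2386} + \frac{3296}{-1667} = \frac{14}{2386} + \frac{3296}{-1667} = 14 \cdot \frac{1}{2386} + 3296 \left(- \frac{1}{1667}\right) = \frac{7}{1193} - \frac{3296}{1667} = - \frac{3920459}{1988731}$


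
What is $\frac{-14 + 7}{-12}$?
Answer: $\frac{7}{12} \approx 0.58333$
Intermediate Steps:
$\frac{-14 + 7}{-12} = \left(- \frac{1}{12}\right) \left(-7\right) = \frac{7}{12}$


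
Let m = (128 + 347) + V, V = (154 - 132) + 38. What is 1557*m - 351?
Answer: 832644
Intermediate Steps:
V = 60 (V = 22 + 38 = 60)
m = 535 (m = (128 + 347) + 60 = 475 + 60 = 535)
1557*m - 351 = 1557*535 - 351 = 832995 - 351 = 832644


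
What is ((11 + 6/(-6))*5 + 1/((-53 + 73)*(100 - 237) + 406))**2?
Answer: 13618656601/5447556 ≈ 2500.0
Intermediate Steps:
((11 + 6/(-6))*5 + 1/((-53 + 73)*(100 - 237) + 406))**2 = ((11 + 6*(-1/6))*5 + 1/(20*(-137) + 406))**2 = ((11 - 1)*5 + 1/(-2740 + 406))**2 = (10*5 + 1/(-2334))**2 = (50 - 1/2334)**2 = (116699/2334)**2 = 13618656601/5447556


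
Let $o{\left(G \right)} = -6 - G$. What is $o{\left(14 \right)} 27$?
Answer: $-540$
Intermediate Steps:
$o{\left(14 \right)} 27 = \left(-6 - 14\right) 27 = \left(-20\right) 27 = -540$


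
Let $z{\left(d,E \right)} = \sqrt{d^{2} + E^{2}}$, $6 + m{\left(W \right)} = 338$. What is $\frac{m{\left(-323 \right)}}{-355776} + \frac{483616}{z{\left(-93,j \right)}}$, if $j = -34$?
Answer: $- \frac{83}{88944} + \frac{483616 \sqrt{9805}}{9805} \approx 4884.0$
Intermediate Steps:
$m{\left(W \right)} = 332$ ($m{\left(W \right)} = -6 + 338 = 332$)
$z{\left(d,E \right)} = \sqrt{E^{2} + d^{2}}$
$\frac{m{\left(-323 \right)}}{-355776} + \frac{483616}{z{\left(-93,j \right)}} = \frac{332}{-355776} + \frac{483616}{\sqrt{\left(-34\right)^{2} + \left(-93\right)^{2}}} = 332 \left(- \frac{1}{355776}\right) + \frac{483616}{\sqrt{1156 + 8649}} = - \frac{83}{88944} + \frac{483616}{\sqrt{9805}} = - \frac{83}{88944} + 483616 \frac{\sqrt{9805}}{9805} = - \frac{83}{88944} + \frac{483616 \sqrt{9805}}{9805}$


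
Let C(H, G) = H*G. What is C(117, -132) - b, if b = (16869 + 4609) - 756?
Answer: -36166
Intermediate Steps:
C(H, G) = G*H
b = 20722 (b = 21478 - 756 = 20722)
C(117, -132) - b = -132*117 - 1*20722 = -15444 - 20722 = -36166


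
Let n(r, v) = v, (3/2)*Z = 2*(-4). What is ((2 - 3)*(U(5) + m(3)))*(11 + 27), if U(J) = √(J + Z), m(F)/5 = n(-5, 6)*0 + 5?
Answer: -950 - 38*I*√3/3 ≈ -950.0 - 21.939*I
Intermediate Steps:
Z = -16/3 (Z = 2*(2*(-4))/3 = (⅔)*(-8) = -16/3 ≈ -5.3333)
m(F) = 25 (m(F) = 5*(6*0 + 5) = 5*(0 + 5) = 5*5 = 25)
U(J) = √(-16/3 + J) (U(J) = √(J - 16/3) = √(-16/3 + J))
((2 - 3)*(U(5) + m(3)))*(11 + 27) = ((2 - 3)*(√(-48 + 9*5)/3 + 25))*(11 + 27) = -(√(-48 + 45)/3 + 25)*38 = -(√(-3)/3 + 25)*38 = -((I*√3)/3 + 25)*38 = -(I*√3/3 + 25)*38 = -(25 + I*√3/3)*38 = (-25 - I*√3/3)*38 = -950 - 38*I*√3/3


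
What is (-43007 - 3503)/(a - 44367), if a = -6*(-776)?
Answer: 46510/39711 ≈ 1.1712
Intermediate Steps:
a = 4656
(-43007 - 3503)/(a - 44367) = (-43007 - 3503)/(4656 - 44367) = -46510/(-39711) = -46510*(-1/39711) = 46510/39711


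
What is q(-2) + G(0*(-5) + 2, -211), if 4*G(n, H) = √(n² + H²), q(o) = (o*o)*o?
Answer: -8 + 5*√1781/4 ≈ 44.752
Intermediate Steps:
q(o) = o³ (q(o) = o²*o = o³)
G(n, H) = √(H² + n²)/4 (G(n, H) = √(n² + H²)/4 = √(H² + n²)/4)
q(-2) + G(0*(-5) + 2, -211) = (-2)³ + √((-211)² + (0*(-5) + 2)²)/4 = -8 + √(44521 + (0 + 2)²)/4 = -8 + √(44521 + 2²)/4 = -8 + √(44521 + 4)/4 = -8 + √44525/4 = -8 + (5*√1781)/4 = -8 + 5*√1781/4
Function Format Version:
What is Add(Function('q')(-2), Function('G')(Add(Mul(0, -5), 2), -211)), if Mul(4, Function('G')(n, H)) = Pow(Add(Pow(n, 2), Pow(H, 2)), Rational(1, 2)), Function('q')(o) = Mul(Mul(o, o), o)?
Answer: Add(-8, Mul(Rational(5, 4), Pow(1781, Rational(1, 2)))) ≈ 44.752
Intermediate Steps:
Function('q')(o) = Pow(o, 3) (Function('q')(o) = Mul(Pow(o, 2), o) = Pow(o, 3))
Function('G')(n, H) = Mul(Rational(1, 4), Pow(Add(Pow(H, 2), Pow(n, 2)), Rational(1, 2))) (Function('G')(n, H) = Mul(Rational(1, 4), Pow(Add(Pow(n, 2), Pow(H, 2)), Rational(1, 2))) = Mul(Rational(1, 4), Pow(Add(Pow(H, 2), Pow(n, 2)), Rational(1, 2))))
Add(Function('q')(-2), Function('G')(Add(Mul(0, -5), 2), -211)) = Add(Pow(-2, 3), Mul(Rational(1, 4), Pow(Add(Pow(-211, 2), Pow(Add(Mul(0, -5), 2), 2)), Rational(1, 2)))) = Add(-8, Mul(Rational(1, 4), Pow(Add(44521, Pow(Add(0, 2), 2)), Rational(1, 2)))) = Add(-8, Mul(Rational(1, 4), Pow(Add(44521, Pow(2, 2)), Rational(1, 2)))) = Add(-8, Mul(Rational(1, 4), Pow(Add(44521, 4), Rational(1, 2)))) = Add(-8, Mul(Rational(1, 4), Pow(44525, Rational(1, 2)))) = Add(-8, Mul(Rational(1, 4), Mul(5, Pow(1781, Rational(1, 2))))) = Add(-8, Mul(Rational(5, 4), Pow(1781, Rational(1, 2))))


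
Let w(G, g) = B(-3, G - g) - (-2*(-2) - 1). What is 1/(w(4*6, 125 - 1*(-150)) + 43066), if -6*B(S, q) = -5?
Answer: 6/258383 ≈ 2.3221e-5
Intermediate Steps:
B(S, q) = 5/6 (B(S, q) = -1/6*(-5) = 5/6)
w(G, g) = -13/6 (w(G, g) = 5/6 - (-2*(-2) - 1) = 5/6 - (4 - 1) = 5/6 - 1*3 = 5/6 - 3 = -13/6)
1/(w(4*6, 125 - 1*(-150)) + 43066) = 1/(-13/6 + 43066) = 1/(258383/6) = 6/258383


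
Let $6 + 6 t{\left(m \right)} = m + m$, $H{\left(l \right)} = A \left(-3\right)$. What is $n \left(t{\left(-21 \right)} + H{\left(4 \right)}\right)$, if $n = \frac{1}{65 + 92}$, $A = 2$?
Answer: $- \frac{14}{157} \approx -0.089172$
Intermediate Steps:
$H{\left(l \right)} = -6$ ($H{\left(l \right)} = 2 \left(-3\right) = -6$)
$t{\left(m \right)} = -1 + \frac{m}{3}$ ($t{\left(m \right)} = -1 + \frac{m + m}{6} = -1 + \frac{2 m}{6} = -1 + \frac{m}{3}$)
$n = \frac{1}{157} \approx 0.0063694$
$n \left(t{\left(-21 \right)} + H{\left(4 \right)}\right) = \frac{\left(-1 + \frac{1}{3} \left(-21\right)\right) - 6}{157} = \frac{\left(-1 - 7\right) - 6}{157} = \frac{-8 - 6}{157} = \frac{1}{157} \left(-14\right) = - \frac{14}{157}$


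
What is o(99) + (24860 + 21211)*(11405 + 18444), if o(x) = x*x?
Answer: 1375183080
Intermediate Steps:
o(x) = x²
o(99) + (24860 + 21211)*(11405 + 18444) = 99² + (24860 + 21211)*(11405 + 18444) = 9801 + 46071*29849 = 9801 + 1375173279 = 1375183080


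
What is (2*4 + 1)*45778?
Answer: 412002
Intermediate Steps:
(2*4 + 1)*45778 = (8 + 1)*45778 = 9*45778 = 412002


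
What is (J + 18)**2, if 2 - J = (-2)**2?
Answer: 256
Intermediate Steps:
J = -2 (J = 2 - 1*(-2)**2 = 2 - 1*4 = 2 - 4 = -2)
(J + 18)**2 = (-2 + 18)**2 = 16**2 = 256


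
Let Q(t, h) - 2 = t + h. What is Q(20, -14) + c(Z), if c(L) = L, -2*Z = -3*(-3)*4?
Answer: -10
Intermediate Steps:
Z = -18 (Z = -(-3*(-3))*4/2 = -9*4/2 = -1/2*36 = -18)
Q(t, h) = 2 + h + t (Q(t, h) = 2 + (t + h) = 2 + (h + t) = 2 + h + t)
Q(20, -14) + c(Z) = (2 - 14 + 20) - 18 = 8 - 18 = -10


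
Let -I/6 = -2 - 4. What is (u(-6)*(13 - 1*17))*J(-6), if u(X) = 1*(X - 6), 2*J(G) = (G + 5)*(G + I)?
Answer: -720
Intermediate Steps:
I = 36 (I = -6*(-2 - 4) = -6*(-6) = 36)
J(G) = (5 + G)*(36 + G)/2 (J(G) = ((G + 5)*(G + 36))/2 = ((5 + G)*(36 + G))/2 = (5 + G)*(36 + G)/2)
u(X) = -6 + X (u(X) = 1*(-6 + X) = -6 + X)
(u(-6)*(13 - 1*17))*J(-6) = ((-6 - 6)*(13 - 1*17))*(90 + (½)*(-6)² + (41/2)*(-6)) = (-12*(13 - 17))*(90 + (½)*36 - 123) = (-12*(-4))*(90 + 18 - 123) = 48*(-15) = -720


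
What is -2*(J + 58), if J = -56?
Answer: -4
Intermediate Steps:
-2*(J + 58) = -2*(-56 + 58) = -2*2 = -4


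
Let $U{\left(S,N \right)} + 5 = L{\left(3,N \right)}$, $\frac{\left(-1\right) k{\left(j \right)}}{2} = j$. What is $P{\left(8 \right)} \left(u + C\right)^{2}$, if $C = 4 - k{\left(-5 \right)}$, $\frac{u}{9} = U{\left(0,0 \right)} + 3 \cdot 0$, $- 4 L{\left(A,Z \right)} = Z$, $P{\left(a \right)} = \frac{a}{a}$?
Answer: $2601$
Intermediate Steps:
$k{\left(j \right)} = - 2 j$
$P{\left(a \right)} = 1$
$L{\left(A,Z \right)} = - \frac{Z}{4}$
$U{\left(S,N \right)} = -5 - \frac{N}{4}$
$u = -45$ ($u = 9 \left(\left(-5 - 0\right) + 3 \cdot 0\right) = 9 \left(\left(-5 + 0\right) + 0\right) = 9 \left(-5 + 0\right) = 9 \left(-5\right) = -45$)
$C = -6$ ($C = 4 - \left(-2\right) \left(-5\right) = 4 - 10 = -6$)
$P{\left(8 \right)} \left(u + C\right)^{2} = 1 \left(-45 - 6\right)^{2} = 1 \left(-51\right)^{2} = 1 \cdot 2601 = 2601$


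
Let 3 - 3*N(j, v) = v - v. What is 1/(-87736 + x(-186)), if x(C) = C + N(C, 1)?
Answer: -1/87921 ≈ -1.1374e-5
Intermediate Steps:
N(j, v) = 1 (N(j, v) = 1 - (v - v)/3 = 1 - ⅓*0 = 1 + 0 = 1)
x(C) = 1 + C (x(C) = C + 1 = 1 + C)
1/(-87736 + x(-186)) = 1/(-87736 + (1 - 186)) = 1/(-87736 - 185) = 1/(-87921) = -1/87921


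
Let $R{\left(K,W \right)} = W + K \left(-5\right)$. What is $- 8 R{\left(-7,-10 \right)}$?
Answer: $-200$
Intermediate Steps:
$R{\left(K,W \right)} = W - 5 K$
$- 8 R{\left(-7,-10 \right)} = - 8 \left(-10 - -35\right) = - 8 \left(-10 + 35\right) = \left(-8\right) 25 = -200$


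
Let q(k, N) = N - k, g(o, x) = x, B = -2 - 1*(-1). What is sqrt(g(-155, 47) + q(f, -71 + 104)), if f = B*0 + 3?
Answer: sqrt(77) ≈ 8.7750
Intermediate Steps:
B = -1 (B = -2 + 1 = -1)
f = 3 (f = -1*0 + 3 = 0 + 3 = 3)
sqrt(g(-155, 47) + q(f, -71 + 104)) = sqrt(47 + ((-71 + 104) - 1*3)) = sqrt(47 + (33 - 3)) = sqrt(47 + 30) = sqrt(77)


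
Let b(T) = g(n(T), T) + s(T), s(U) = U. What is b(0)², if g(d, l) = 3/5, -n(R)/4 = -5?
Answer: 9/25 ≈ 0.36000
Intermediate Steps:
n(R) = 20 (n(R) = -4*(-5) = 20)
g(d, l) = ⅗ (g(d, l) = 3*(⅕) = ⅗)
b(T) = ⅗ + T
b(0)² = (⅗ + 0)² = (⅗)² = 9/25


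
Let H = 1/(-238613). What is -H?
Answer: 1/238613 ≈ 4.1909e-6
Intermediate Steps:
H = -1/238613 ≈ -4.1909e-6
-H = -1*(-1/238613) = 1/238613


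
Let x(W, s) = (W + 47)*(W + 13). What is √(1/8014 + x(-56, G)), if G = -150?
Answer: √24854771866/8014 ≈ 19.672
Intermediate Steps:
x(W, s) = (13 + W)*(47 + W) (x(W, s) = (47 + W)*(13 + W) = (13 + W)*(47 + W))
√(1/8014 + x(-56, G)) = √(1/8014 + (611 + (-56)² + 60*(-56))) = √(1/8014 + (611 + 3136 - 3360)) = √(1/8014 + 387) = √(3101419/8014) = √24854771866/8014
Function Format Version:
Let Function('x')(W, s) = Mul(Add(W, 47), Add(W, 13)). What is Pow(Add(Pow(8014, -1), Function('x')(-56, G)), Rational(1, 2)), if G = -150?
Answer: Mul(Rational(1, 8014), Pow(24854771866, Rational(1, 2))) ≈ 19.672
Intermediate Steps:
Function('x')(W, s) = Mul(Add(13, W), Add(47, W)) (Function('x')(W, s) = Mul(Add(47, W), Add(13, W)) = Mul(Add(13, W), Add(47, W)))
Pow(Add(Pow(8014, -1), Function('x')(-56, G)), Rational(1, 2)) = Pow(Add(Pow(8014, -1), Add(611, Pow(-56, 2), Mul(60, -56))), Rational(1, 2)) = Pow(Add(Rational(1, 8014), Add(611, 3136, -3360)), Rational(1, 2)) = Pow(Add(Rational(1, 8014), 387), Rational(1, 2)) = Pow(Rational(3101419, 8014), Rational(1, 2)) = Mul(Rational(1, 8014), Pow(24854771866, Rational(1, 2)))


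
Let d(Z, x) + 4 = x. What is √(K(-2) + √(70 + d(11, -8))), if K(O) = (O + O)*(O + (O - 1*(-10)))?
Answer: √(-24 + √58) ≈ 4.0477*I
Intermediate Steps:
d(Z, x) = -4 + x
K(O) = 2*O*(10 + 2*O) (K(O) = (2*O)*(O + (O + 10)) = (2*O)*(O + (10 + O)) = (2*O)*(10 + 2*O) = 2*O*(10 + 2*O))
√(K(-2) + √(70 + d(11, -8))) = √(4*(-2)*(5 - 2) + √(70 + (-4 - 8))) = √(4*(-2)*3 + √(70 - 12)) = √(-24 + √58)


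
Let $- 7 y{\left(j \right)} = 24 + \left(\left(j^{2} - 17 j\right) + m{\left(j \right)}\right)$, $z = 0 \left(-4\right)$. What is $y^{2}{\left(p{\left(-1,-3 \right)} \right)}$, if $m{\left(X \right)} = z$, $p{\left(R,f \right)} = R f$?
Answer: $\frac{324}{49} \approx 6.6122$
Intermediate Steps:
$z = 0$
$m{\left(X \right)} = 0$
$y{\left(j \right)} = - \frac{24}{7} - \frac{j^{2}}{7} + \frac{17 j}{7}$ ($y{\left(j \right)} = - \frac{24 + \left(\left(j^{2} - 17 j\right) + 0\right)}{7} = - \frac{24 + \left(j^{2} - 17 j\right)}{7} = - \frac{24 + j^{2} - 17 j}{7} = - \frac{24}{7} - \frac{j^{2}}{7} + \frac{17 j}{7}$)
$y^{2}{\left(p{\left(-1,-3 \right)} \right)} = \left(- \frac{24}{7} - \frac{\left(\left(-1\right) \left(-3\right)\right)^{2}}{7} + \frac{17 \left(\left(-1\right) \left(-3\right)\right)}{7}\right)^{2} = \left(- \frac{24}{7} - \frac{3^{2}}{7} + \frac{17}{7} \cdot 3\right)^{2} = \left(- \frac{24}{7} - \frac{9}{7} + \frac{51}{7}\right)^{2} = \left(\frac{18}{7}\right)^{2} = \frac{324}{49}$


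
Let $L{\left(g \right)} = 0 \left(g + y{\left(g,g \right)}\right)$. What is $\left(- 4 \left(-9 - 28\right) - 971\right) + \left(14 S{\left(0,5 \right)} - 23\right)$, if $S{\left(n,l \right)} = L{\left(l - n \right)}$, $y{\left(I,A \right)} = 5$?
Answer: $-846$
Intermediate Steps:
$L{\left(g \right)} = 0$ ($L{\left(g \right)} = 0 \left(g + 5\right) = 0 \left(5 + g\right) = 0$)
$S{\left(n,l \right)} = 0$
$\left(- 4 \left(-9 - 28\right) - 971\right) + \left(14 S{\left(0,5 \right)} - 23\right) = \left(- 4 \left(-9 - 28\right) - 971\right) + \left(14 \cdot 0 - 23\right) = \left(\left(-4\right) \left(-37\right) - 971\right) + \left(0 - 23\right) = \left(148 - 971\right) - 23 = -823 - 23 = -846$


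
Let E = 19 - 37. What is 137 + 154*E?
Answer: -2635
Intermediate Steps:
E = -18
137 + 154*E = 137 + 154*(-18) = 137 - 2772 = -2635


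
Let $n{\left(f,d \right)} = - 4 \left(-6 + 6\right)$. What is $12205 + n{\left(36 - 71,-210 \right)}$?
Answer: $12205$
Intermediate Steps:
$n{\left(f,d \right)} = 0$ ($n{\left(f,d \right)} = \left(-4\right) 0 = 0$)
$12205 + n{\left(36 - 71,-210 \right)} = 12205 + 0 = 12205$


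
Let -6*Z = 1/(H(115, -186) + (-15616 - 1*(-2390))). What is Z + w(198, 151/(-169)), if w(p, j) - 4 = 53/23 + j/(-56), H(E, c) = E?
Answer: 7730371655/1223098968 ≈ 6.3203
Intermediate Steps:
w(p, j) = 145/23 - j/56 (w(p, j) = 4 + (53/23 + j/(-56)) = 4 + (53*(1/23) + j*(-1/56)) = 4 + (53/23 - j/56) = 145/23 - j/56)
Z = 1/78666 (Z = -1/(6*(115 + (-15616 - 1*(-2390)))) = -1/(6*(115 + (-15616 + 2390))) = -1/(6*(115 - 13226)) = -1/6/(-13111) = -1/6*(-1/13111) = 1/78666 ≈ 1.2712e-5)
Z + w(198, 151/(-169)) = 1/78666 + (145/23 - 151/(56*(-169))) = 1/78666 + (145/23 - 151*(-1)/(56*169)) = 1/78666 + (145/23 - 1/56*(-151/169)) = 1/78666 + (145/23 + 151/9464) = 1/78666 + 1375753/217672 = 7730371655/1223098968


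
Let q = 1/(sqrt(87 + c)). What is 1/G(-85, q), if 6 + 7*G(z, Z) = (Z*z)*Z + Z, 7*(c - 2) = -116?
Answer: -12907713/13224220 - 46137*sqrt(21)/13224220 ≈ -0.99205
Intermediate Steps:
c = -102/7 (c = 2 + (1/7)*(-116) = 2 - 116/7 = -102/7 ≈ -14.571)
q = sqrt(21)/39 (q = 1/(sqrt(87 - 102/7)) = 1/(sqrt(507/7)) = 1/(13*sqrt(21)/7) = sqrt(21)/39 ≈ 0.11750)
G(z, Z) = -6/7 + Z/7 + z*Z**2/7 (G(z, Z) = -6/7 + ((Z*z)*Z + Z)/7 = -6/7 + (z*Z**2 + Z)/7 = -6/7 + (Z + z*Z**2)/7 = -6/7 + (Z/7 + z*Z**2/7) = -6/7 + Z/7 + z*Z**2/7)
1/G(-85, q) = 1/(-6/7 + (sqrt(21)/39)/7 + (1/7)*(-85)*(sqrt(21)/39)**2) = 1/(-6/7 + sqrt(21)/273 + (1/7)*(-85)*(7/507)) = 1/(-6/7 + sqrt(21)/273 - 85/507) = 1/(-3637/3549 + sqrt(21)/273)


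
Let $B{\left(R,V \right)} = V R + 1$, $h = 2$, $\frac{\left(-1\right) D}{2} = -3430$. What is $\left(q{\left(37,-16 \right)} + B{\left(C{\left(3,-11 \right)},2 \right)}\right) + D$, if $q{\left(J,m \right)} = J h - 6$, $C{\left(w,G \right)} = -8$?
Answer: $6913$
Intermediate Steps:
$D = 6860$ ($D = \left(-2\right) \left(-3430\right) = 6860$)
$B{\left(R,V \right)} = 1 + R V$ ($B{\left(R,V \right)} = R V + 1 = 1 + R V$)
$q{\left(J,m \right)} = -6 + 2 J$ ($q{\left(J,m \right)} = J 2 - 6 = 2 J - 6 = -6 + 2 J$)
$\left(q{\left(37,-16 \right)} + B{\left(C{\left(3,-11 \right)},2 \right)}\right) + D = \left(\left(-6 + 2 \cdot 37\right) + \left(1 - 16\right)\right) + 6860 = \left(\left(-6 + 74\right) + \left(1 - 16\right)\right) + 6860 = \left(68 - 15\right) + 6860 = 53 + 6860 = 6913$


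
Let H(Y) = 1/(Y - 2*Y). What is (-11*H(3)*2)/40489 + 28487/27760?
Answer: 3460841149/3371923920 ≈ 1.0264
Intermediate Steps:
H(Y) = -1/Y (H(Y) = 1/(-Y) = -1/Y)
(-11*H(3)*2)/40489 + 28487/27760 = (-(-11)/3*2)/40489 + 28487/27760 = (-(-11)/3*2)*(1/40489) + 28487*(1/27760) = (-11*(-⅓)*2)*(1/40489) + 28487/27760 = ((11/3)*2)*(1/40489) + 28487/27760 = (22/3)*(1/40489) + 28487/27760 = 22/121467 + 28487/27760 = 3460841149/3371923920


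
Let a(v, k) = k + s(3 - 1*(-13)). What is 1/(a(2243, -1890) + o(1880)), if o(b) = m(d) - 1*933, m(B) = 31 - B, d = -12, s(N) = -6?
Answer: -1/2786 ≈ -0.00035894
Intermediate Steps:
a(v, k) = -6 + k (a(v, k) = k - 6 = -6 + k)
o(b) = -890 (o(b) = (31 - 1*(-12)) - 1*933 = (31 + 12) - 933 = 43 - 933 = -890)
1/(a(2243, -1890) + o(1880)) = 1/((-6 - 1890) - 890) = 1/(-1896 - 890) = 1/(-2786) = -1/2786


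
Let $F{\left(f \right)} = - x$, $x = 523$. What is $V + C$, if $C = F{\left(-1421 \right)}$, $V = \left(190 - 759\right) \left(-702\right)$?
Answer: $398915$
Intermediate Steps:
$F{\left(f \right)} = -523$ ($F{\left(f \right)} = \left(-1\right) 523 = -523$)
$V = 399438$ ($V = \left(-569\right) \left(-702\right) = 399438$)
$C = -523$
$V + C = 399438 - 523 = 398915$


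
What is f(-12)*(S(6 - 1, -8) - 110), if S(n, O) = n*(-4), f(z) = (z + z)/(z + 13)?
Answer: 3120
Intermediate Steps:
f(z) = 2*z/(13 + z) (f(z) = (2*z)/(13 + z) = 2*z/(13 + z))
S(n, O) = -4*n
f(-12)*(S(6 - 1, -8) - 110) = (2*(-12)/(13 - 12))*(-4*(6 - 1) - 110) = (2*(-12)/1)*(-4*5 - 110) = (2*(-12)*1)*(-20 - 110) = -24*(-130) = 3120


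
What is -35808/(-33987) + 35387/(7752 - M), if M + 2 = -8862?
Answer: 599227899/188242664 ≈ 3.1833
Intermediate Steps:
M = -8864 (M = -2 - 8862 = -8864)
-35808/(-33987) + 35387/(7752 - M) = -35808/(-33987) + 35387/(7752 - 1*(-8864)) = -35808*(-1/33987) + 35387/(7752 + 8864) = 11936/11329 + 35387/16616 = 599227899/188242664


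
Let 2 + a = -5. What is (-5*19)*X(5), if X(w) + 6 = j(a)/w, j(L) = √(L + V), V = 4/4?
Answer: 570 - 19*I*√6 ≈ 570.0 - 46.54*I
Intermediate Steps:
a = -7 (a = -2 - 5 = -7)
V = 1 (V = 4*(¼) = 1)
j(L) = √(1 + L) (j(L) = √(L + 1) = √(1 + L))
X(w) = -6 + I*√6/w (X(w) = -6 + √(1 - 7)/w = -6 + √(-6)/w = -6 + (I*√6)/w = -6 + I*√6/w)
(-5*19)*X(5) = (-5*19)*(-6 + I*√6/5) = -95*(-6 + I*√6*(⅕)) = -95*(-6 + I*√6/5) = 570 - 19*I*√6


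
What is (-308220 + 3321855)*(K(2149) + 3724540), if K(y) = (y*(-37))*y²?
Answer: -1106616691599597855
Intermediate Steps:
K(y) = -37*y³ (K(y) = (-37*y)*y² = -37*y³)
(-308220 + 3321855)*(K(2149) + 3724540) = (-308220 + 3321855)*(-37*2149³ + 3724540) = 3013635*(-37*9924513949 + 3724540) = 3013635*(-367207016113 + 3724540) = 3013635*(-367203291573) = -1106616691599597855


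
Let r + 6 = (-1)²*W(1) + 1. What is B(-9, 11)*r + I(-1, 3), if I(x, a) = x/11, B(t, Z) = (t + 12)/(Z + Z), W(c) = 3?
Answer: -4/11 ≈ -0.36364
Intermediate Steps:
r = -2 (r = -6 + ((-1)²*3 + 1) = -6 + (1*3 + 1) = -6 + (3 + 1) = -6 + 4 = -2)
B(t, Z) = (12 + t)/(2*Z) (B(t, Z) = (12 + t)/((2*Z)) = (12 + t)*(1/(2*Z)) = (12 + t)/(2*Z))
I(x, a) = x/11 (I(x, a) = x*(1/11) = x/11)
B(-9, 11)*r + I(-1, 3) = ((½)*(12 - 9)/11)*(-2) + (1/11)*(-1) = ((½)*(1/11)*3)*(-2) - 1/11 = (3/22)*(-2) - 1/11 = -3/11 - 1/11 = -4/11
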